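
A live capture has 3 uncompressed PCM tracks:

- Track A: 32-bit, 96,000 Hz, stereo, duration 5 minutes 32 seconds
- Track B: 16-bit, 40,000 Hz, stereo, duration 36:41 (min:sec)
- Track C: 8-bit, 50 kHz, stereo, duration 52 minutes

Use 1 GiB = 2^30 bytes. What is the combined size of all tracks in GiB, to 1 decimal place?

Track A: 5 minutes 32 seconds = 332 s; 96,000 × 332 × 4 × 2 = 254,976,000 bytes.
Track B: 36:41 (min:sec) = 2,201 s; 40,000 × 2,201 × 2 × 2 = 352,160,000 bytes.
Track C: 52 minutes = 3,120 s; 50,000 × 3,120 × 1 × 2 = 312,000,000 bytes.
Total = 919,136,000 bytes = 0.9 GiB.

0.9 GiB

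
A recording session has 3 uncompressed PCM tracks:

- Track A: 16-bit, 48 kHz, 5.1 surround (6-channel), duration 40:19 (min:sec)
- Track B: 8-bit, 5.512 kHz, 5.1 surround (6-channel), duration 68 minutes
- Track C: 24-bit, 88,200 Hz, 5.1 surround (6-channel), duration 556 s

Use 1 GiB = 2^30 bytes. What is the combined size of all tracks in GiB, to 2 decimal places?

Track A: 40:19 (min:sec) = 2,419 s; 48,000 × 2,419 × 2 × 6 = 1,393,344,000 bytes.
Track B: 68 minutes = 4,080 s; 5,512 × 4,080 × 1 × 6 = 134,933,760 bytes.
Track C: 88,200 × 556 × 3 × 6 = 882,705,600 bytes.
Total = 2,410,983,360 bytes = 2.25 GiB.

2.25 GiB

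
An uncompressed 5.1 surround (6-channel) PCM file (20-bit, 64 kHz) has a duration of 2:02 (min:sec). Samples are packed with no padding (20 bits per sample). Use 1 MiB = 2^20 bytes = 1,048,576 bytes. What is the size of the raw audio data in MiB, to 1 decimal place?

111.7 MiB

Duration = 2:02 (min:sec) = 122 s.
Bits = 64,000 × 122 × 20 × 6 = 936,960,000 bits = 117,120,000 bytes.
117,120,000 / 1,048,576 = 111.7 MiB.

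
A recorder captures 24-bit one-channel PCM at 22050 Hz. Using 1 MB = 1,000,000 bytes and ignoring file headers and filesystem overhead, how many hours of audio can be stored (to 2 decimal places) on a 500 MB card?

2.10 hours

Uncompressed byte rate = 22,050 × 3 × 1 = 66,150 bytes/s.
Capacity = 500 × 1,000,000 = 500,000,000 bytes.
500,000,000 / 66,150 ≈ 7558.58 s → 2.10 hours.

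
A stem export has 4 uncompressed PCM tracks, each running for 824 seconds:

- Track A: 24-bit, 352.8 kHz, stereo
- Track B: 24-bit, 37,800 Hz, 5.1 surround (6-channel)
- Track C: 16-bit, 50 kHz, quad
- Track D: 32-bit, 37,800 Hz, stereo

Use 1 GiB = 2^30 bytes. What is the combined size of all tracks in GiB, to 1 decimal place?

Track A: 352,800 × 824 × 3 × 2 = 1,744,243,200 bytes.
Track B: 37,800 × 824 × 3 × 6 = 560,649,600 bytes.
Track C: 50,000 × 824 × 2 × 4 = 329,600,000 bytes.
Track D: 37,800 × 824 × 4 × 2 = 249,177,600 bytes.
Total = 2,883,670,400 bytes = 2.7 GiB.

2.7 GiB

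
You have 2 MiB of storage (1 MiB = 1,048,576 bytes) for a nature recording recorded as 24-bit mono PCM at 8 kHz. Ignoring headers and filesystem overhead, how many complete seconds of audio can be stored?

Uncompressed byte rate = 8,000 × 3 × 1 = 24,000 bytes/s.
Capacity = 2 × 1,048,576 = 2,097,152 bytes.
2,097,152 / 24,000 ≈ 87.38 s → 87 seconds.

87 seconds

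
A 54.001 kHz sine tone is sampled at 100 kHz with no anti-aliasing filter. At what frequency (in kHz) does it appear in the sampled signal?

Nyquist = 100,000/2 = 50,000 Hz; 54,001 Hz exceeds it.
Alias = |54,001 − 1×100,000| = |54,001 − 100,000| = 45,999 Hz = 45.999 kHz.

45.999 kHz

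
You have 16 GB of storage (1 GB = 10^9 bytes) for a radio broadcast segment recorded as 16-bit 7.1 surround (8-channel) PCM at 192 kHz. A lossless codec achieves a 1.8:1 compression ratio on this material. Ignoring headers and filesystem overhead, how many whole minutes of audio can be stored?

Uncompressed byte rate = 192,000 × 2 × 8 = 3,072,000 bytes/s.
After 1.8:1 compression, effective rate ≈ 1706666.67 bytes/s.
Capacity = 16 × 1,000,000,000 = 16,000,000,000 bytes.
16,000,000,000 / effective rate ≈ 9375 s → 156 minutes.

156 minutes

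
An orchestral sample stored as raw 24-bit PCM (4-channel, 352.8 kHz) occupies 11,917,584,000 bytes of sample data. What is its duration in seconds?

Byte rate = 352,800 × 3 × 4 = 4,233,600 bytes/s.
Duration = 11,917,584,000 / 4,233,600 = 2,815 s.

2,815 seconds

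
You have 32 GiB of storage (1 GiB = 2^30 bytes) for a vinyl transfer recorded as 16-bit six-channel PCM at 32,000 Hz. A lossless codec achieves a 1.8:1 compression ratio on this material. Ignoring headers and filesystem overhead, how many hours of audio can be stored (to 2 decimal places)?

Uncompressed byte rate = 32,000 × 2 × 6 = 384,000 bytes/s.
After 1.8:1 compression, effective rate ≈ 213333.33 bytes/s.
Capacity = 32 × 1,073,741,824 = 34,359,738,368 bytes.
34,359,738,368 / effective rate ≈ 161061.27 s → 44.74 hours.

44.74 hours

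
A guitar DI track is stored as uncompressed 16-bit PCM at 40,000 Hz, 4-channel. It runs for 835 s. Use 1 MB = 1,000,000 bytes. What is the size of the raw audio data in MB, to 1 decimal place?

Bytes = 40,000 samples/s × 835 s × 2 bytes/sample × 4 ch = 267,200,000 bytes.
267,200,000 / 1,000,000 = 267.2 MB.

267.2 MB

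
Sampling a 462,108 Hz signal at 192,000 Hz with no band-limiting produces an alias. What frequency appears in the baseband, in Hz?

78,108 Hz

Nyquist = 192,000/2 = 96,000 Hz; 462,108 Hz exceeds it.
Alias = |462,108 − 2×192,000| = |462,108 − 384,000| = 78,108 Hz.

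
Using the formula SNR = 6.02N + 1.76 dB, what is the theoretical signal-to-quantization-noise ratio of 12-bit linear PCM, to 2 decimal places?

6.02 × 12 + 1.76 = 74.00 dB.

74.00 dB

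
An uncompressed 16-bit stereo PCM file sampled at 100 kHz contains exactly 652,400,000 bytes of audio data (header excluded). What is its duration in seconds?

Byte rate = 100,000 × 2 × 2 = 400,000 bytes/s.
Duration = 652,400,000 / 400,000 = 1,631 s.

1,631 seconds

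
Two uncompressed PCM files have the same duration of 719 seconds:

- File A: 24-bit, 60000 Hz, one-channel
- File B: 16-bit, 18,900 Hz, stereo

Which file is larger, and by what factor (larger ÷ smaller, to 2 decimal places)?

File A, by a factor of 2.38

File A: 60,000 × 3 × 1 = 180,000 bytes/s.
File B: 18,900 × 2 × 2 = 75,600 bytes/s.
File A is larger; ratio = 129,420,000 / 54,356,400 = 2.38.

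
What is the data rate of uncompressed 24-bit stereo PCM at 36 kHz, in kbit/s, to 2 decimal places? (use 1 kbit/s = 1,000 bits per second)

Bit rate = 36,000 × 24 × 2 = 1,728,000 bits/s.
= 1728.00 kbit/s.

1728.00 kbit/s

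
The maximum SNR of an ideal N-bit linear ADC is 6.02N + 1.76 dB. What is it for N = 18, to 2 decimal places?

110.12 dB

6.02 × 18 + 1.76 = 110.12 dB.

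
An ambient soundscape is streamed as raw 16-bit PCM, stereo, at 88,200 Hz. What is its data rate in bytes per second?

352,800 bytes/s

Bit rate = 88,200 × 16 × 2 = 2,822,400 bits/s.
2,822,400 / 8 = 352,800 bytes/s.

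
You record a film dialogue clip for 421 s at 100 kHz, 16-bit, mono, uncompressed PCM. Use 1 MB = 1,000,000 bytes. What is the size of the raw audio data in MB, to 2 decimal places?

Bytes = 100,000 samples/s × 421 s × 2 bytes/sample × 1 ch = 84,200,000 bytes.
84,200,000 / 1,000,000 = 84.20 MB.

84.20 MB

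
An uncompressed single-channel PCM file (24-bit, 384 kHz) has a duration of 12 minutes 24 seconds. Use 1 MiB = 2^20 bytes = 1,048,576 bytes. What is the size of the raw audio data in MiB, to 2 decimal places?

817.38 MiB

Duration = 12 minutes 24 seconds = 744 s.
Bytes = 384,000 samples/s × 744 s × 3 bytes/sample × 1 ch = 857,088,000 bytes.
857,088,000 / 1,048,576 = 817.38 MiB.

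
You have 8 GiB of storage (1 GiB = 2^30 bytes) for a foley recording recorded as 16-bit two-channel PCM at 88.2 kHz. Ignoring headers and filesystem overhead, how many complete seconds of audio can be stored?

Uncompressed byte rate = 88,200 × 2 × 2 = 352,800 bytes/s.
Capacity = 8 × 1,073,741,824 = 8,589,934,592 bytes.
8,589,934,592 / 352,800 ≈ 24347.89 s → 24,347 seconds.

24,347 seconds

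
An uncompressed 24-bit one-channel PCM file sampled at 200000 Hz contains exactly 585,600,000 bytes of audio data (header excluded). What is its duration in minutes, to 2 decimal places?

Byte rate = 200,000 × 3 × 1 = 600,000 bytes/s.
Duration = 585,600,000 / 600,000 = 976 s.
976 s / 60 = 16.27 minutes.

16.27 minutes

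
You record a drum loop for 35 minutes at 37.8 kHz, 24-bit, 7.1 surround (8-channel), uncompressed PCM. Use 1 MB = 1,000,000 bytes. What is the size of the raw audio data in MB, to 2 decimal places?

1905.12 MB

Duration = 35 minutes = 2,100 s.
Bytes = 37,800 samples/s × 2,100 s × 3 bytes/sample × 8 ch = 1,905,120,000 bytes.
1,905,120,000 / 1,000,000 = 1905.12 MB.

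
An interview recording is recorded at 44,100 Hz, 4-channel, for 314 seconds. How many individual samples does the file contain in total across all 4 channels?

44,100 × 314 s × 4 ch = 55,389,600 samples.

55,389,600 samples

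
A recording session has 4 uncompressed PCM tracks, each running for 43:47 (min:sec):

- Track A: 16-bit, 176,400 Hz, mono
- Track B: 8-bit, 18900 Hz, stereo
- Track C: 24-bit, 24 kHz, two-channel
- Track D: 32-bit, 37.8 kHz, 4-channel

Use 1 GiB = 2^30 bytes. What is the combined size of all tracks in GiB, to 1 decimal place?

43:47 (min:sec) = 2,627 s.
Track A: 176,400 × 2,627 × 2 × 1 = 926,805,600 bytes.
Track B: 18,900 × 2,627 × 1 × 2 = 99,300,600 bytes.
Track C: 24,000 × 2,627 × 3 × 2 = 378,288,000 bytes.
Track D: 37,800 × 2,627 × 4 × 4 = 1,588,809,600 bytes.
Total = 2,993,203,800 bytes = 2.8 GiB.

2.8 GiB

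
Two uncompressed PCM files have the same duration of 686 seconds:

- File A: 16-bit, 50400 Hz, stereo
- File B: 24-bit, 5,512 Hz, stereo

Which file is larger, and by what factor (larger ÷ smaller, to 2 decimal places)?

File A: 50,400 × 2 × 2 = 201,600 bytes/s.
File B: 5,512 × 3 × 2 = 33,072 bytes/s.
File A is larger; ratio = 138,297,600 / 22,687,392 = 6.10.

File A, by a factor of 6.10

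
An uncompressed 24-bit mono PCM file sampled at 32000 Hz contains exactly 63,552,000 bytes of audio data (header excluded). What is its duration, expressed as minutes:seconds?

Byte rate = 32,000 × 3 × 1 = 96,000 bytes/s.
Duration = 63,552,000 / 96,000 = 662 s.
662 s = 11:02.

11:02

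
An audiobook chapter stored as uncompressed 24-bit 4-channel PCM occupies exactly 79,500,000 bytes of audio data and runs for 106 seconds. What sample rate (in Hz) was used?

62,500 Hz

Bytes = sample_rate × seconds × bytes_per_sample × channels.
sample_rate = 79,500,000 / (106 × 3 × 4) = 79,500,000 / 1,272 = 62,500 Hz.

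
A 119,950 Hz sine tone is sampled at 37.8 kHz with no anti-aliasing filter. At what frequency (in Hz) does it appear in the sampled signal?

Nyquist = 37,800/2 = 18,900 Hz; 119,950 Hz exceeds it.
Alias = |119,950 − 3×37,800| = |119,950 − 113,400| = 6,550 Hz.

6,550 Hz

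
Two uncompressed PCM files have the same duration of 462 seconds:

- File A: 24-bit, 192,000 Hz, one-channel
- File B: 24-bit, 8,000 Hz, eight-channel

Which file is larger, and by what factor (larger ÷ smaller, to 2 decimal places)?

File A: 192,000 × 3 × 1 = 576,000 bytes/s.
File B: 8,000 × 3 × 8 = 192,000 bytes/s.
File A is larger; ratio = 266,112,000 / 88,704,000 = 3.00.

File A, by a factor of 3.00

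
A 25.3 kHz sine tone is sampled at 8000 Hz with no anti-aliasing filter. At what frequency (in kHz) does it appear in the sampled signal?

Nyquist = 8,000/2 = 4,000 Hz; 25,300 Hz exceeds it.
Alias = |25,300 − 3×8,000| = |25,300 − 24,000| = 1,300 Hz = 1.3 kHz.

1.3 kHz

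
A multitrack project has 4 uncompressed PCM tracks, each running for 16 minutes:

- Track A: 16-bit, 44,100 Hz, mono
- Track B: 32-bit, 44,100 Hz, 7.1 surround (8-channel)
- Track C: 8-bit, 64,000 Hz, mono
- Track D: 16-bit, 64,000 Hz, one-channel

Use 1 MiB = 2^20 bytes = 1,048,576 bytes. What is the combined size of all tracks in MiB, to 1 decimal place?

16 minutes = 960 s.
Track A: 44,100 × 960 × 2 × 1 = 84,672,000 bytes.
Track B: 44,100 × 960 × 4 × 8 = 1,354,752,000 bytes.
Track C: 64,000 × 960 × 1 × 1 = 61,440,000 bytes.
Track D: 64,000 × 960 × 2 × 1 = 122,880,000 bytes.
Total = 1,623,744,000 bytes = 1548.5 MiB.

1548.5 MiB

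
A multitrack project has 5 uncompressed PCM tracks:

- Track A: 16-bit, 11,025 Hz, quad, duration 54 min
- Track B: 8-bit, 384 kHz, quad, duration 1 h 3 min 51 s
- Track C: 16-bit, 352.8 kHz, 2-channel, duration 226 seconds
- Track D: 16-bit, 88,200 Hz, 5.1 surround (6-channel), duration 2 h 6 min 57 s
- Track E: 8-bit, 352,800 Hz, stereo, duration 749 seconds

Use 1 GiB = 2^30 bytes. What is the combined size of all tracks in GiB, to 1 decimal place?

Track A: 54 min = 3,240 s; 11,025 × 3,240 × 2 × 4 = 285,768,000 bytes.
Track B: 1 h 3 min 51 s = 3,831 s; 384,000 × 3,831 × 1 × 4 = 5,884,416,000 bytes.
Track C: 352,800 × 226 × 2 × 2 = 318,931,200 bytes.
Track D: 2 h 6 min 57 s = 7,617 s; 88,200 × 7,617 × 2 × 6 = 8,061,832,800 bytes.
Track E: 352,800 × 749 × 1 × 2 = 528,494,400 bytes.
Total = 15,079,442,400 bytes = 14.0 GiB.

14.0 GiB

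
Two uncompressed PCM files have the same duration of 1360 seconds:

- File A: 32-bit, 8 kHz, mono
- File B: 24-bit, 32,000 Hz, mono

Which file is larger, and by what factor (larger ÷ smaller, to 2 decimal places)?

File B, by a factor of 3.00

File A: 8,000 × 4 × 1 = 32,000 bytes/s.
File B: 32,000 × 3 × 1 = 96,000 bytes/s.
File B is larger; ratio = 130,560,000 / 43,520,000 = 3.00.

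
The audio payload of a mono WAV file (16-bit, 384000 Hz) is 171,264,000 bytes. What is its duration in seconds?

Byte rate = 384,000 × 2 × 1 = 768,000 bytes/s.
Duration = 171,264,000 / 768,000 = 223 s.

223 seconds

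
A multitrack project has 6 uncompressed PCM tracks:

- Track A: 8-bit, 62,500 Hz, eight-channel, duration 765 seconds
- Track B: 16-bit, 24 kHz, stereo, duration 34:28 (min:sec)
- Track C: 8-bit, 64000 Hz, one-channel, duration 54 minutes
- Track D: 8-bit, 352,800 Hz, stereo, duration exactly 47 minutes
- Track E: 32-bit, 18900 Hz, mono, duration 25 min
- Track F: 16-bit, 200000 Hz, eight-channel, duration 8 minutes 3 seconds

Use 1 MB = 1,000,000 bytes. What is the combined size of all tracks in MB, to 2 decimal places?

4437.18 MB

Track A: 62,500 × 765 × 1 × 8 = 382,500,000 bytes.
Track B: 34:28 (min:sec) = 2,068 s; 24,000 × 2,068 × 2 × 2 = 198,528,000 bytes.
Track C: 54 minutes = 3,240 s; 64,000 × 3,240 × 1 × 1 = 207,360,000 bytes.
Track D: exactly 47 minutes = 2,820 s; 352,800 × 2,820 × 1 × 2 = 1,989,792,000 bytes.
Track E: 25 min = 1,500 s; 18,900 × 1,500 × 4 × 1 = 113,400,000 bytes.
Track F: 8 minutes 3 seconds = 483 s; 200,000 × 483 × 2 × 8 = 1,545,600,000 bytes.
Total = 4,437,180,000 bytes = 4437.18 MB.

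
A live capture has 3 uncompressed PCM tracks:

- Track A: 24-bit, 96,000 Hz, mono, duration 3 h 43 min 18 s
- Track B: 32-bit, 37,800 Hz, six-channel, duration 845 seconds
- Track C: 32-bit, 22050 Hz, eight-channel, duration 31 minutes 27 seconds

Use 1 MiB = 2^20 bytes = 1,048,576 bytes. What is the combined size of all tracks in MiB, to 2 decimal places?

Track A: 3 h 43 min 18 s = 13,398 s; 96,000 × 13,398 × 3 × 1 = 3,858,624,000 bytes.
Track B: 37,800 × 845 × 4 × 6 = 766,584,000 bytes.
Track C: 31 minutes 27 seconds = 1,887 s; 22,050 × 1,887 × 4 × 8 = 1,331,467,200 bytes.
Total = 5,956,675,200 bytes = 5680.73 MiB.

5680.73 MiB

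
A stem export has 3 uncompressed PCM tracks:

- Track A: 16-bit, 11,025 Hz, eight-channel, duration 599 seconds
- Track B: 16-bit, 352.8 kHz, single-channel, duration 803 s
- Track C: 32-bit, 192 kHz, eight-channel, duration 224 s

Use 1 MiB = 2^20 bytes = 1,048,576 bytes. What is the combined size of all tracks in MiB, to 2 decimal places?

1953.62 MiB

Track A: 11,025 × 599 × 2 × 8 = 105,663,600 bytes.
Track B: 352,800 × 803 × 2 × 1 = 566,596,800 bytes.
Track C: 192,000 × 224 × 4 × 8 = 1,376,256,000 bytes.
Total = 2,048,516,400 bytes = 1953.62 MiB.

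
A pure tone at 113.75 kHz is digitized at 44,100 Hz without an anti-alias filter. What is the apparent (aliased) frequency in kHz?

18.55 kHz

Nyquist = 44,100/2 = 22,050 Hz; 113,750 Hz exceeds it.
Alias = |113,750 − 3×44,100| = |113,750 − 132,300| = 18,550 Hz = 18.55 kHz.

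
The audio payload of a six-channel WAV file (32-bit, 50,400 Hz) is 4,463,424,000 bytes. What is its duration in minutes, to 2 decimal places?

Byte rate = 50,400 × 4 × 6 = 1,209,600 bytes/s.
Duration = 4,463,424,000 / 1,209,600 = 3,690 s.
3,690 s / 60 = 61.50 minutes.

61.50 minutes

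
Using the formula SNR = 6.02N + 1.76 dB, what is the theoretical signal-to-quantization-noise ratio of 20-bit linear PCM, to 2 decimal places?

122.16 dB

6.02 × 20 + 1.76 = 122.16 dB.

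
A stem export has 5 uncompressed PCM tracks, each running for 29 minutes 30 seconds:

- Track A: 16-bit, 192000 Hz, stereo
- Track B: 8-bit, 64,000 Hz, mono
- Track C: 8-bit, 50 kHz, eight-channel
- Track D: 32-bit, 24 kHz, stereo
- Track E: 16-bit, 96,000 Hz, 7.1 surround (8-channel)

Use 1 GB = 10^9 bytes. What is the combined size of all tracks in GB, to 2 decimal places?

5.24 GB

29 minutes 30 seconds = 1,770 s.
Track A: 192,000 × 1,770 × 2 × 2 = 1,359,360,000 bytes.
Track B: 64,000 × 1,770 × 1 × 1 = 113,280,000 bytes.
Track C: 50,000 × 1,770 × 1 × 8 = 708,000,000 bytes.
Track D: 24,000 × 1,770 × 4 × 2 = 339,840,000 bytes.
Track E: 96,000 × 1,770 × 2 × 8 = 2,718,720,000 bytes.
Total = 5,239,200,000 bytes = 5.24 GB.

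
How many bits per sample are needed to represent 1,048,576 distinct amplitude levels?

log2(1,048,576) = 20.

20 bits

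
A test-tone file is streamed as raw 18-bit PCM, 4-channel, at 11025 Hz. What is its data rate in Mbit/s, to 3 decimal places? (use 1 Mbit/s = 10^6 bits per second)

0.794 Mbit/s

Bit rate = 11,025 × 18 × 4 = 793,800 bits/s.
= 0.794 Mbit/s.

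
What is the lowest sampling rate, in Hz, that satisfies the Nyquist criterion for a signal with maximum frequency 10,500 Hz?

21,000 Hz

Minimum sample rate = 2 × 10,500 Hz = 21,000 Hz.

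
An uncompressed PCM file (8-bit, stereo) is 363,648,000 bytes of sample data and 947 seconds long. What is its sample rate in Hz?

192,000 Hz

Bytes = sample_rate × seconds × bytes_per_sample × channels.
sample_rate = 363,648,000 / (947 × 1 × 2) = 363,648,000 / 1,894 = 192,000 Hz.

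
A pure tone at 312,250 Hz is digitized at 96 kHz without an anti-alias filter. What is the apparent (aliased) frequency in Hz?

24,250 Hz

Nyquist = 96,000/2 = 48,000 Hz; 312,250 Hz exceeds it.
Alias = |312,250 − 3×96,000| = |312,250 − 288,000| = 24,250 Hz.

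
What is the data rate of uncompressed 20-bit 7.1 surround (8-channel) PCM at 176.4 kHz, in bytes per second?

Bit rate = 176,400 × 20 × 8 = 28,224,000 bits/s.
28,224,000 / 8 = 3,528,000 bytes/s.

3,528,000 bytes/s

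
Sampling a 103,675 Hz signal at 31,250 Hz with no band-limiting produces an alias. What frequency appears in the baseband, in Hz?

9,925 Hz

Nyquist = 31,250/2 = 15,625 Hz; 103,675 Hz exceeds it.
Alias = |103,675 − 3×31,250| = |103,675 − 93,750| = 9,925 Hz.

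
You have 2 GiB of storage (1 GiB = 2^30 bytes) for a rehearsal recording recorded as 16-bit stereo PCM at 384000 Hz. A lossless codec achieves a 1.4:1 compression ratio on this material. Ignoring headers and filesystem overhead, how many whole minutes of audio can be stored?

Uncompressed byte rate = 384,000 × 2 × 2 = 1,536,000 bytes/s.
After 1.4:1 compression, effective rate ≈ 1097142.86 bytes/s.
Capacity = 2 × 1,073,741,824 = 2,147,483,648 bytes.
2,147,483,648 / effective rate ≈ 1957.34 s → 32 minutes.

32 minutes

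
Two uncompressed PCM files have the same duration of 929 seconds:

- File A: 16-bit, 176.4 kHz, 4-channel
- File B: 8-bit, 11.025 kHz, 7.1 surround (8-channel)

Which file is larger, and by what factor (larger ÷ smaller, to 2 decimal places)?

File A: 176,400 × 2 × 4 = 1,411,200 bytes/s.
File B: 11,025 × 1 × 8 = 88,200 bytes/s.
File A is larger; ratio = 1,311,004,800 / 81,937,800 = 16.00.

File A, by a factor of 16.00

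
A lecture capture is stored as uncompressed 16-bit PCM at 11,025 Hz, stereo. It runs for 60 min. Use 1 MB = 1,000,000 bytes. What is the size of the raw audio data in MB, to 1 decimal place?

Duration = 60 min = 3,600 s.
Bytes = 11,025 samples/s × 3,600 s × 2 bytes/sample × 2 ch = 158,760,000 bytes.
158,760,000 / 1,000,000 = 158.8 MB.

158.8 MB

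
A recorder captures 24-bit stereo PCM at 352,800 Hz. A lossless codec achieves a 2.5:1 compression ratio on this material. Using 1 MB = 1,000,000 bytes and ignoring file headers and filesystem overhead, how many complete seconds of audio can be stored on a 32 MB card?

Uncompressed byte rate = 352,800 × 3 × 2 = 2,116,800 bytes/s.
After 2.5:1 compression, effective rate ≈ 846720 bytes/s.
Capacity = 32 × 1,000,000 = 32,000,000 bytes.
32,000,000 / effective rate ≈ 37.79 s → 37 seconds.

37 seconds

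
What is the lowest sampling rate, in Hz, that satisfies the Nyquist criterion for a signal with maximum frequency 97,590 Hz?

Minimum sample rate = 2 × 97,590 Hz = 195,180 Hz.

195,180 Hz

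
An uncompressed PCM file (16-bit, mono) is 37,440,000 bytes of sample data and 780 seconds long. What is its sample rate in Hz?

Bytes = sample_rate × seconds × bytes_per_sample × channels.
sample_rate = 37,440,000 / (780 × 2 × 1) = 37,440,000 / 1,560 = 24,000 Hz.

24,000 Hz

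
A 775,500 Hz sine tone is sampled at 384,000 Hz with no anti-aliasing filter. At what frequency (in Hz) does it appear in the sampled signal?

Nyquist = 384,000/2 = 192,000 Hz; 775,500 Hz exceeds it.
Alias = |775,500 − 2×384,000| = |775,500 − 768,000| = 7,500 Hz.

7,500 Hz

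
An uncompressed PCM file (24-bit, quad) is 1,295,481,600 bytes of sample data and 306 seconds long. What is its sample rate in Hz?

352,800 Hz

Bytes = sample_rate × seconds × bytes_per_sample × channels.
sample_rate = 1,295,481,600 / (306 × 3 × 4) = 1,295,481,600 / 3,672 = 352,800 Hz.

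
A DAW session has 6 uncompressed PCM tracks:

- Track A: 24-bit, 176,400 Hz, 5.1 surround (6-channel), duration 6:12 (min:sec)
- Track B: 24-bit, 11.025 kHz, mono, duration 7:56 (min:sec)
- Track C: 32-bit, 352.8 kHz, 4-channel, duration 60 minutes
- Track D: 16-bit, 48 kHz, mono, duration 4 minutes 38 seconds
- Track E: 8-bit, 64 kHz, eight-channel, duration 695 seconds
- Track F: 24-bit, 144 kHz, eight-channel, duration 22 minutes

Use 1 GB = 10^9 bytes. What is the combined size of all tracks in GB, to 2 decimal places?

26.46 GB

Track A: 6:12 (min:sec) = 372 s; 176,400 × 372 × 3 × 6 = 1,181,174,400 bytes.
Track B: 7:56 (min:sec) = 476 s; 11,025 × 476 × 3 × 1 = 15,743,700 bytes.
Track C: 60 minutes = 3,600 s; 352,800 × 3,600 × 4 × 4 = 20,321,280,000 bytes.
Track D: 4 minutes 38 seconds = 278 s; 48,000 × 278 × 2 × 1 = 26,688,000 bytes.
Track E: 64,000 × 695 × 1 × 8 = 355,840,000 bytes.
Track F: 22 minutes = 1,320 s; 144,000 × 1,320 × 3 × 8 = 4,561,920,000 bytes.
Total = 26,462,646,100 bytes = 26.46 GB.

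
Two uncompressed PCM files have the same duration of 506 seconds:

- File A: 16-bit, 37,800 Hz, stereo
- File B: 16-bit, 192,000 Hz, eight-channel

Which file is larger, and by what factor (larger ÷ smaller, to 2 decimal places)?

File A: 37,800 × 2 × 2 = 151,200 bytes/s.
File B: 192,000 × 2 × 8 = 3,072,000 bytes/s.
File B is larger; ratio = 1,554,432,000 / 76,507,200 = 20.32.

File B, by a factor of 20.32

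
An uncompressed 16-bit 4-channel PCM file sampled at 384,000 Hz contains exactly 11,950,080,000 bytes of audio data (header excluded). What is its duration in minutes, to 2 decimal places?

64.83 minutes

Byte rate = 384,000 × 2 × 4 = 3,072,000 bytes/s.
Duration = 11,950,080,000 / 3,072,000 = 3,890 s.
3,890 s / 60 = 64.83 minutes.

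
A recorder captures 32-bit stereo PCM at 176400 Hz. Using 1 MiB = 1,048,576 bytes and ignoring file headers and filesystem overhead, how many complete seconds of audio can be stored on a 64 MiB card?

Uncompressed byte rate = 176,400 × 4 × 2 = 1,411,200 bytes/s.
Capacity = 64 × 1,048,576 = 67,108,864 bytes.
67,108,864 / 1,411,200 ≈ 47.55 s → 47 seconds.

47 seconds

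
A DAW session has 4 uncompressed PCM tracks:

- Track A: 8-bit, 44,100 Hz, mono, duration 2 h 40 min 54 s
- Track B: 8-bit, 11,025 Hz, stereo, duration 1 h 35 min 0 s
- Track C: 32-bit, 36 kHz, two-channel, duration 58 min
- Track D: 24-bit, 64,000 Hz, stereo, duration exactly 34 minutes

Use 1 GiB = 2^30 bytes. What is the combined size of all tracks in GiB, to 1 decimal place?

Track A: 2 h 40 min 54 s = 9,654 s; 44,100 × 9,654 × 1 × 1 = 425,741,400 bytes.
Track B: 1 h 35 min 0 s = 5,700 s; 11,025 × 5,700 × 1 × 2 = 125,685,000 bytes.
Track C: 58 min = 3,480 s; 36,000 × 3,480 × 4 × 2 = 1,002,240,000 bytes.
Track D: exactly 34 minutes = 2,040 s; 64,000 × 2,040 × 3 × 2 = 783,360,000 bytes.
Total = 2,337,026,400 bytes = 2.2 GiB.

2.2 GiB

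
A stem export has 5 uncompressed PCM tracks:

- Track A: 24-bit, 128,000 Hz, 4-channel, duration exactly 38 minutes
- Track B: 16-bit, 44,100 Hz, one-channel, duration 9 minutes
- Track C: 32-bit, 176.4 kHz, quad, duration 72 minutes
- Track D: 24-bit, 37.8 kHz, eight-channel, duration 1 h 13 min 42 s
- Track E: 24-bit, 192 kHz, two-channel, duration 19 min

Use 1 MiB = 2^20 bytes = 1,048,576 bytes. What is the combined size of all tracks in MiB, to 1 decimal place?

Track A: exactly 38 minutes = 2,280 s; 128,000 × 2,280 × 3 × 4 = 3,502,080,000 bytes.
Track B: 9 minutes = 540 s; 44,100 × 540 × 2 × 1 = 47,628,000 bytes.
Track C: 72 minutes = 4,320 s; 176,400 × 4,320 × 4 × 4 = 12,192,768,000 bytes.
Track D: 1 h 13 min 42 s = 4,422 s; 37,800 × 4,422 × 3 × 8 = 4,011,638,400 bytes.
Track E: 19 min = 1,140 s; 192,000 × 1,140 × 3 × 2 = 1,313,280,000 bytes.
Total = 21,067,394,400 bytes = 20091.4 MiB.

20091.4 MiB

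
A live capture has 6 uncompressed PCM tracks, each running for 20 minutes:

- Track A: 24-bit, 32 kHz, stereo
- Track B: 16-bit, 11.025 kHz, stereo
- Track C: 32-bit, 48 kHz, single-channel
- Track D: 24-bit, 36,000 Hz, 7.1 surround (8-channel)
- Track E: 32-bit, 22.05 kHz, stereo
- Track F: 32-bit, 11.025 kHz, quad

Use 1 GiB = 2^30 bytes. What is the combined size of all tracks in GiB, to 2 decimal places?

1.84 GiB

20 minutes = 1,200 s.
Track A: 32,000 × 1,200 × 3 × 2 = 230,400,000 bytes.
Track B: 11,025 × 1,200 × 2 × 2 = 52,920,000 bytes.
Track C: 48,000 × 1,200 × 4 × 1 = 230,400,000 bytes.
Track D: 36,000 × 1,200 × 3 × 8 = 1,036,800,000 bytes.
Track E: 22,050 × 1,200 × 4 × 2 = 211,680,000 bytes.
Track F: 11,025 × 1,200 × 4 × 4 = 211,680,000 bytes.
Total = 1,973,880,000 bytes = 1.84 GiB.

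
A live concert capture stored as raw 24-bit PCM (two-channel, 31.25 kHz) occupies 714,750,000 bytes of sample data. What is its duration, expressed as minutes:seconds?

63:32

Byte rate = 31,250 × 3 × 2 = 187,500 bytes/s.
Duration = 714,750,000 / 187,500 = 3,812 s.
3,812 s = 63:32.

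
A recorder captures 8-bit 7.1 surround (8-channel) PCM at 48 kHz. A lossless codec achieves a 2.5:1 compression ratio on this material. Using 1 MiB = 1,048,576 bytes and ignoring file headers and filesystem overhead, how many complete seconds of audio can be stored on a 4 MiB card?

Uncompressed byte rate = 48,000 × 1 × 8 = 384,000 bytes/s.
After 2.5:1 compression, effective rate ≈ 153600 bytes/s.
Capacity = 4 × 1,048,576 = 4,194,304 bytes.
4,194,304 / effective rate ≈ 27.31 s → 27 seconds.

27 seconds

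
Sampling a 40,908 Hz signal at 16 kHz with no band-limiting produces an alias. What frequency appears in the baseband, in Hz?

Nyquist = 16,000/2 = 8,000 Hz; 40,908 Hz exceeds it.
Alias = |40,908 − 3×16,000| = |40,908 − 48,000| = 7,092 Hz.

7,092 Hz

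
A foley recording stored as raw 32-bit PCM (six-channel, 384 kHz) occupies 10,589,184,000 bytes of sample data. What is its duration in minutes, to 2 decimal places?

19.15 minutes

Byte rate = 384,000 × 4 × 6 = 9,216,000 bytes/s.
Duration = 10,589,184,000 / 9,216,000 = 1,149 s.
1,149 s / 60 = 19.15 minutes.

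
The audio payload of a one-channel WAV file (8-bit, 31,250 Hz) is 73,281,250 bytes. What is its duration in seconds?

Byte rate = 31,250 × 1 × 1 = 31,250 bytes/s.
Duration = 73,281,250 / 31,250 = 2,345 s.

2,345 seconds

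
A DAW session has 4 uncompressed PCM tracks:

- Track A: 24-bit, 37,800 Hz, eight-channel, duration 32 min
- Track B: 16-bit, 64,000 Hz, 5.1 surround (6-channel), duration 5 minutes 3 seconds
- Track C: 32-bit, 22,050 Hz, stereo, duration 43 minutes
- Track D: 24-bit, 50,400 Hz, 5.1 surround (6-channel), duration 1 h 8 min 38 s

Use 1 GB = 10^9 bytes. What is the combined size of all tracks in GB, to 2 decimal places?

6.17 GB

Track A: 32 min = 1,920 s; 37,800 × 1,920 × 3 × 8 = 1,741,824,000 bytes.
Track B: 5 minutes 3 seconds = 303 s; 64,000 × 303 × 2 × 6 = 232,704,000 bytes.
Track C: 43 minutes = 2,580 s; 22,050 × 2,580 × 4 × 2 = 455,112,000 bytes.
Track D: 1 h 8 min 38 s = 4,118 s; 50,400 × 4,118 × 3 × 6 = 3,735,849,600 bytes.
Total = 6,165,489,600 bytes = 6.17 GB.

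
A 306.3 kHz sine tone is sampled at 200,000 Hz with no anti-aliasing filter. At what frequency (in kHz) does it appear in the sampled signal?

93.7 kHz

Nyquist = 200,000/2 = 100,000 Hz; 306,300 Hz exceeds it.
Alias = |306,300 − 2×200,000| = |306,300 − 400,000| = 93,700 Hz = 93.7 kHz.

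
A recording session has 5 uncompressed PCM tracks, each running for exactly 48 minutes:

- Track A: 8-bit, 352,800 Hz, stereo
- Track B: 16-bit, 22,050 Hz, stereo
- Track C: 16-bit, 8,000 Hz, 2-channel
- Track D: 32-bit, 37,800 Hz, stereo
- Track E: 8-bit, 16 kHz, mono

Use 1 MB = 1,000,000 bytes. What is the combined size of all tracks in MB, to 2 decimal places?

3295.30 MB

exactly 48 minutes = 2,880 s.
Track A: 352,800 × 2,880 × 1 × 2 = 2,032,128,000 bytes.
Track B: 22,050 × 2,880 × 2 × 2 = 254,016,000 bytes.
Track C: 8,000 × 2,880 × 2 × 2 = 92,160,000 bytes.
Track D: 37,800 × 2,880 × 4 × 2 = 870,912,000 bytes.
Track E: 16,000 × 2,880 × 1 × 1 = 46,080,000 bytes.
Total = 3,295,296,000 bytes = 3295.30 MB.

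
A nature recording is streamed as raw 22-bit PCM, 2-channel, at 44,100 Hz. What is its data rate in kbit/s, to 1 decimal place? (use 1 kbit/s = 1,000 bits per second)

Bit rate = 44,100 × 22 × 2 = 1,940,400 bits/s.
= 1940.4 kbit/s.

1940.4 kbit/s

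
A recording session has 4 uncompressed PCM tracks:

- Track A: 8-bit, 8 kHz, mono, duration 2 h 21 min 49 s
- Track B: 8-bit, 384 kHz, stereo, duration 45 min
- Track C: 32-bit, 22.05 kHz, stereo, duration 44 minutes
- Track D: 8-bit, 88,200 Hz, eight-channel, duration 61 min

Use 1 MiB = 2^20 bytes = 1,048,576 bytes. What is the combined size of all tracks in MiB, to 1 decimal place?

4949.4 MiB

Track A: 2 h 21 min 49 s = 8,509 s; 8,000 × 8,509 × 1 × 1 = 68,072,000 bytes.
Track B: 45 min = 2,700 s; 384,000 × 2,700 × 1 × 2 = 2,073,600,000 bytes.
Track C: 44 minutes = 2,640 s; 22,050 × 2,640 × 4 × 2 = 465,696,000 bytes.
Track D: 61 min = 3,660 s; 88,200 × 3,660 × 1 × 8 = 2,582,496,000 bytes.
Total = 5,189,864,000 bytes = 4949.4 MiB.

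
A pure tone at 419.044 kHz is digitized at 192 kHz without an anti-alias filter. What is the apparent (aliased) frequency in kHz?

Nyquist = 192,000/2 = 96,000 Hz; 419,044 Hz exceeds it.
Alias = |419,044 − 2×192,000| = |419,044 − 384,000| = 35,044 Hz = 35.044 kHz.

35.044 kHz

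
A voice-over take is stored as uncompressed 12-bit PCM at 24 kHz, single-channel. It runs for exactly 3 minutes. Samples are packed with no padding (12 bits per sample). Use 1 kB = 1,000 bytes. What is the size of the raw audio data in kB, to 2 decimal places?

Duration = exactly 3 minutes = 180 s.
Bits = 24,000 × 180 × 12 × 1 = 51,840,000 bits = 6,480,000 bytes.
6,480,000 / 1,000 = 6480.00 kB.

6480.00 kB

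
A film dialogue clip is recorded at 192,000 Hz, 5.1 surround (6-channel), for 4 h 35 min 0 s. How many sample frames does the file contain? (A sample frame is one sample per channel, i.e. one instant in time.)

3,168,000,000 sample frames

4 h 35 min 0 s = 16,500 s.
192,000 samples/s × 16,500 s = 3,168,000,000 frames.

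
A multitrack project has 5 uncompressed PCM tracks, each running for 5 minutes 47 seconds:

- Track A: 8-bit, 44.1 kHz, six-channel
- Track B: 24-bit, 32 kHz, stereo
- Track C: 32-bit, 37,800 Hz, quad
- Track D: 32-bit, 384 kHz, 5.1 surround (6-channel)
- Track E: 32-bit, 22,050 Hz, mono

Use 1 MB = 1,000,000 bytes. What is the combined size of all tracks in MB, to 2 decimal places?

3596.86 MB

5 minutes 47 seconds = 347 s.
Track A: 44,100 × 347 × 1 × 6 = 91,816,200 bytes.
Track B: 32,000 × 347 × 3 × 2 = 66,624,000 bytes.
Track C: 37,800 × 347 × 4 × 4 = 209,865,600 bytes.
Track D: 384,000 × 347 × 4 × 6 = 3,197,952,000 bytes.
Track E: 22,050 × 347 × 4 × 1 = 30,605,400 bytes.
Total = 3,596,863,200 bytes = 3596.86 MB.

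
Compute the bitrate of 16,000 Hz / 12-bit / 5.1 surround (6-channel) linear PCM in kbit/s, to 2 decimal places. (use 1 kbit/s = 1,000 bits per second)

1152.00 kbit/s

Bit rate = 16,000 × 12 × 6 = 1,152,000 bits/s.
= 1152.00 kbit/s.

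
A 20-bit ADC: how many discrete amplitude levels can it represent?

1,048,576 levels

2^20 = 1,048,576.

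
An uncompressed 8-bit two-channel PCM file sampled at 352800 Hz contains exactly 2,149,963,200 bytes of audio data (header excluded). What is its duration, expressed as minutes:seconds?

Byte rate = 352,800 × 1 × 2 = 705,600 bytes/s.
Duration = 2,149,963,200 / 705,600 = 3,047 s.
3,047 s = 50:47.

50:47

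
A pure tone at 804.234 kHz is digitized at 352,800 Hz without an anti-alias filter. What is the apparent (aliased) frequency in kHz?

Nyquist = 352,800/2 = 176,400 Hz; 804,234 Hz exceeds it.
Alias = |804,234 − 2×352,800| = |804,234 − 705,600| = 98,634 Hz = 98.634 kHz.

98.634 kHz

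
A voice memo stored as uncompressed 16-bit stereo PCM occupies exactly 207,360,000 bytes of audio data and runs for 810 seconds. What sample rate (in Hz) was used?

Bytes = sample_rate × seconds × bytes_per_sample × channels.
sample_rate = 207,360,000 / (810 × 2 × 2) = 207,360,000 / 3,240 = 64,000 Hz.

64,000 Hz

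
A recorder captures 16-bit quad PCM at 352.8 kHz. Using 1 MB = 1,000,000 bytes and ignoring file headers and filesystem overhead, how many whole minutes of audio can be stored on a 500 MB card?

2 minutes

Uncompressed byte rate = 352,800 × 2 × 4 = 2,822,400 bytes/s.
Capacity = 500 × 1,000,000 = 500,000,000 bytes.
500,000,000 / 2,822,400 ≈ 177.15 s → 2 minutes.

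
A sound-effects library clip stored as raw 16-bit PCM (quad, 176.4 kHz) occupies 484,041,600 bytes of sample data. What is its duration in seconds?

343 seconds

Byte rate = 176,400 × 2 × 4 = 1,411,200 bytes/s.
Duration = 484,041,600 / 1,411,200 = 343 s.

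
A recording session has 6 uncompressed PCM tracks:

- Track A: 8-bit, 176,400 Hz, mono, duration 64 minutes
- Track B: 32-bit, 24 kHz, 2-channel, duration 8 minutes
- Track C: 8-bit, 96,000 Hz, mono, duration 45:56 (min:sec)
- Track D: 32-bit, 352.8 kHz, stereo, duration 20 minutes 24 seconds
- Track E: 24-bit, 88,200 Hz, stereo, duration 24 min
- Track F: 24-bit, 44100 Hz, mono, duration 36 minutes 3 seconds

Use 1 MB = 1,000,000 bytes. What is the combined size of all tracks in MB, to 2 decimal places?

5536.94 MB

Track A: 64 minutes = 3,840 s; 176,400 × 3,840 × 1 × 1 = 677,376,000 bytes.
Track B: 8 minutes = 480 s; 24,000 × 480 × 4 × 2 = 92,160,000 bytes.
Track C: 45:56 (min:sec) = 2,756 s; 96,000 × 2,756 × 1 × 1 = 264,576,000 bytes.
Track D: 20 minutes 24 seconds = 1,224 s; 352,800 × 1,224 × 4 × 2 = 3,454,617,600 bytes.
Track E: 24 min = 1,440 s; 88,200 × 1,440 × 3 × 2 = 762,048,000 bytes.
Track F: 36 minutes 3 seconds = 2,163 s; 44,100 × 2,163 × 3 × 1 = 286,164,900 bytes.
Total = 5,536,942,500 bytes = 5536.94 MB.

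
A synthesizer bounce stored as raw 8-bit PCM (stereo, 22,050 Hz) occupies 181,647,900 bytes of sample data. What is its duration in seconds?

4,119 seconds

Byte rate = 22,050 × 1 × 2 = 44,100 bytes/s.
Duration = 181,647,900 / 44,100 = 4,119 s.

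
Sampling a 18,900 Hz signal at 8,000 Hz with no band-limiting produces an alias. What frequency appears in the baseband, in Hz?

Nyquist = 8,000/2 = 4,000 Hz; 18,900 Hz exceeds it.
Alias = |18,900 − 2×8,000| = |18,900 − 16,000| = 2,900 Hz.

2,900 Hz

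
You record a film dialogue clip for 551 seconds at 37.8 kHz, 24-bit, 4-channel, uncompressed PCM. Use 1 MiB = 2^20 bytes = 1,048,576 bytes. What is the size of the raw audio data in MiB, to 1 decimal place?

Bytes = 37,800 samples/s × 551 s × 3 bytes/sample × 4 ch = 249,933,600 bytes.
249,933,600 / 1,048,576 = 238.4 MiB.

238.4 MiB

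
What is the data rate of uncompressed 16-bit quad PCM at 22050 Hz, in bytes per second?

Bit rate = 22,050 × 16 × 4 = 1,411,200 bits/s.
1,411,200 / 8 = 176,400 bytes/s.

176,400 bytes/s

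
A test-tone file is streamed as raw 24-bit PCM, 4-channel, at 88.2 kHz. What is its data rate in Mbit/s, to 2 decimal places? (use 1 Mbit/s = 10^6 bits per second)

Bit rate = 88,200 × 24 × 4 = 8,467,200 bits/s.
= 8.47 Mbit/s.

8.47 Mbit/s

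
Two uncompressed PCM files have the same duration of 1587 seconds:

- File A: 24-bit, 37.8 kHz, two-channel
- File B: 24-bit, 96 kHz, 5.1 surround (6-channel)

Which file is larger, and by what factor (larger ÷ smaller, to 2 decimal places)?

File A: 37,800 × 3 × 2 = 226,800 bytes/s.
File B: 96,000 × 3 × 6 = 1,728,000 bytes/s.
File B is larger; ratio = 2,742,336,000 / 359,931,600 = 7.62.

File B, by a factor of 7.62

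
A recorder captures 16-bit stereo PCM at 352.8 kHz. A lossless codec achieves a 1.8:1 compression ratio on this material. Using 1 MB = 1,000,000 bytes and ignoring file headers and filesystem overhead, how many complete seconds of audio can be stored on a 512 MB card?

653 seconds

Uncompressed byte rate = 352,800 × 2 × 2 = 1,411,200 bytes/s.
After 1.8:1 compression, effective rate ≈ 784000 bytes/s.
Capacity = 512 × 1,000,000 = 512,000,000 bytes.
512,000,000 / effective rate ≈ 653.06 s → 653 seconds.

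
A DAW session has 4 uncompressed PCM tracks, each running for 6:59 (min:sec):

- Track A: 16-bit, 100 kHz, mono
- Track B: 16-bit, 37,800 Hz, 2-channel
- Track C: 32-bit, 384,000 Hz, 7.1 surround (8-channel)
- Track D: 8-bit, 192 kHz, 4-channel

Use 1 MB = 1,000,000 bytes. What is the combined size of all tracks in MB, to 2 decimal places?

5617.62 MB

6:59 (min:sec) = 419 s.
Track A: 100,000 × 419 × 2 × 1 = 83,800,000 bytes.
Track B: 37,800 × 419 × 2 × 2 = 63,352,800 bytes.
Track C: 384,000 × 419 × 4 × 8 = 5,148,672,000 bytes.
Track D: 192,000 × 419 × 1 × 4 = 321,792,000 bytes.
Total = 5,617,616,800 bytes = 5617.62 MB.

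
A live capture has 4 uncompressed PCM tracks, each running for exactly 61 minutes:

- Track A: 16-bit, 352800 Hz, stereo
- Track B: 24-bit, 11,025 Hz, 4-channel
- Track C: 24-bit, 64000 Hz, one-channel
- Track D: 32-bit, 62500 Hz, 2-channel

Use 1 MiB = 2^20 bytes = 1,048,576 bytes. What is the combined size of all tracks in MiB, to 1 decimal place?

7802.9 MiB

exactly 61 minutes = 3,660 s.
Track A: 352,800 × 3,660 × 2 × 2 = 5,164,992,000 bytes.
Track B: 11,025 × 3,660 × 3 × 4 = 484,218,000 bytes.
Track C: 64,000 × 3,660 × 3 × 1 = 702,720,000 bytes.
Track D: 62,500 × 3,660 × 4 × 2 = 1,830,000,000 bytes.
Total = 8,181,930,000 bytes = 7802.9 MiB.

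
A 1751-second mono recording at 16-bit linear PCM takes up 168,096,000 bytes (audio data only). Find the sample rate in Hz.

48,000 Hz

Bytes = sample_rate × seconds × bytes_per_sample × channels.
sample_rate = 168,096,000 / (1,751 × 2 × 1) = 168,096,000 / 3,502 = 48,000 Hz.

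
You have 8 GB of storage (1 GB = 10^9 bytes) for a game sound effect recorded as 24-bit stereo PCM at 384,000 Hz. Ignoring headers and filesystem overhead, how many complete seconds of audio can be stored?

Uncompressed byte rate = 384,000 × 3 × 2 = 2,304,000 bytes/s.
Capacity = 8 × 1,000,000,000 = 8,000,000,000 bytes.
8,000,000,000 / 2,304,000 ≈ 3472.22 s → 3,472 seconds.

3,472 seconds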